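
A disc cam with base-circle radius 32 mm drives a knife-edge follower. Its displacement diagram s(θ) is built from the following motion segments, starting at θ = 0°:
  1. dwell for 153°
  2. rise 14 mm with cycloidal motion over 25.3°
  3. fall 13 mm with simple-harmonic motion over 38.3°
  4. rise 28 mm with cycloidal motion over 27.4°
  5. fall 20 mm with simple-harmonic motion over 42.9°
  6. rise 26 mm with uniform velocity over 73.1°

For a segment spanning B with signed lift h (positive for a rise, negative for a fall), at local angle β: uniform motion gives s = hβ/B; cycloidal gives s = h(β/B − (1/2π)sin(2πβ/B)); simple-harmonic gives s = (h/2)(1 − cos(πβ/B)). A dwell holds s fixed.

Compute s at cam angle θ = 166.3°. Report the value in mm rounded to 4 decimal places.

seg 1 [0°–153°] dwell: s stays 0.0000
seg 2 [153°–178.3°] cycloidal, h=14: θ=166.3° here. β=13.3, B=25.3. 14·(0.5257 − sin(2π·0.5257)/(2π)) = 7.7178 → s = 7.7178

7.7178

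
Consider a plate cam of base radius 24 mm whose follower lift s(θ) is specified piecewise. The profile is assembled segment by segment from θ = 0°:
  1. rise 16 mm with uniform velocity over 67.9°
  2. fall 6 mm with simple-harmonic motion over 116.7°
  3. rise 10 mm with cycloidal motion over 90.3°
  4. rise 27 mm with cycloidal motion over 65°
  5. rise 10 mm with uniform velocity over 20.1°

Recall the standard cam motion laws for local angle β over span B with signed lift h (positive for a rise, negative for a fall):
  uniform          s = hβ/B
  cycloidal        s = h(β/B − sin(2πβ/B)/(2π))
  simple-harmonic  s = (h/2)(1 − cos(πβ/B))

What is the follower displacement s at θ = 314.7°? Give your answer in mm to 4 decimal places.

seg 1 [0°–67.9°] uniform, h=16: full span → s += 16 → s = 16.0000
seg 2 [67.9°–184.6°] simple-harmonic, h=-6: full span → s += -6 → s = 10.0000
seg 3 [184.6°–274.9°] cycloidal, h=10: full span → s += 10 → s = 20.0000
seg 4 [274.9°–339.9°] cycloidal, h=27: θ=314.7° here. β=39.8, B=65. 27·(0.6123 − sin(2π·0.6123)/(2π)) = 19.3192 → s = 39.3192

39.3192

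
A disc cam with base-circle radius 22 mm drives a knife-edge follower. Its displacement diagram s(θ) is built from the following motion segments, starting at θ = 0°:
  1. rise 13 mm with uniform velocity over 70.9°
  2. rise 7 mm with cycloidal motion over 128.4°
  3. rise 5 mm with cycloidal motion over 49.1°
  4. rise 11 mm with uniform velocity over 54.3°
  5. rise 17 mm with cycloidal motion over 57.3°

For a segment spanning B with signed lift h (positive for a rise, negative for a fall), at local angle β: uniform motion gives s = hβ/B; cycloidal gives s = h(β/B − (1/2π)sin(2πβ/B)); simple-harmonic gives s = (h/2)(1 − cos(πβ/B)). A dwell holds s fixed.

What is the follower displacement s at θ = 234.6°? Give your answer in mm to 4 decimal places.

seg 1 [0°–70.9°] uniform, h=13: full span → s += 13 → s = 13.0000
seg 2 [70.9°–199.3°] cycloidal, h=7: full span → s += 7 → s = 20.0000
seg 3 [199.3°–248.4°] cycloidal, h=5: θ=234.6° here. β=35.3, B=49.1. 5·(0.7189 − sin(2π·0.7189)/(2π)) = 4.3754 → s = 24.3754

24.3754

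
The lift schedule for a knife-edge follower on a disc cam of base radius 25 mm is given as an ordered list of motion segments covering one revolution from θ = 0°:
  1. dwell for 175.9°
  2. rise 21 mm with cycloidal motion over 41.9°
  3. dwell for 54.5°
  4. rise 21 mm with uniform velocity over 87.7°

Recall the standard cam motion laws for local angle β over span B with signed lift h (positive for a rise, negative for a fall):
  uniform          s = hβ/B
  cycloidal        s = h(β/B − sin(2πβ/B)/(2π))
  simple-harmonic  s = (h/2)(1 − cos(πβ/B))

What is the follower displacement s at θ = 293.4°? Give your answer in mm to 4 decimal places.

seg 1 [0°–175.9°] dwell: s stays 0.0000
seg 2 [175.9°–217.8°] cycloidal, h=21: full span → s += 21 → s = 21.0000
seg 3 [217.8°–272.3°] dwell: s stays 21.0000
seg 4 [272.3°–360°] uniform, h=21: θ=293.4° here. β=21.1, B=87.7. 21·21.1/87.7 = 5.0525 → s = 26.0525

26.0525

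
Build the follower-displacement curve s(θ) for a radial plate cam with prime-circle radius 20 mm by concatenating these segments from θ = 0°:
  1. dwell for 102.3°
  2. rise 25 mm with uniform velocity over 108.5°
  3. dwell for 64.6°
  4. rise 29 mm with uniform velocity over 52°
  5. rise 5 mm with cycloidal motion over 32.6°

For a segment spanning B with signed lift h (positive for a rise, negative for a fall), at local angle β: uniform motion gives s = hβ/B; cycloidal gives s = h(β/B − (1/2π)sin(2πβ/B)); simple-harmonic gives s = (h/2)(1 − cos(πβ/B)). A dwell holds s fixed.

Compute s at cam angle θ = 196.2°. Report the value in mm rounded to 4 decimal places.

seg 1 [0°–102.3°] dwell: s stays 0.0000
seg 2 [102.3°–210.8°] uniform, h=25: θ=196.2° here. β=93.9, B=108.5. 25·93.9/108.5 = 21.6359 → s = 21.6359

21.6359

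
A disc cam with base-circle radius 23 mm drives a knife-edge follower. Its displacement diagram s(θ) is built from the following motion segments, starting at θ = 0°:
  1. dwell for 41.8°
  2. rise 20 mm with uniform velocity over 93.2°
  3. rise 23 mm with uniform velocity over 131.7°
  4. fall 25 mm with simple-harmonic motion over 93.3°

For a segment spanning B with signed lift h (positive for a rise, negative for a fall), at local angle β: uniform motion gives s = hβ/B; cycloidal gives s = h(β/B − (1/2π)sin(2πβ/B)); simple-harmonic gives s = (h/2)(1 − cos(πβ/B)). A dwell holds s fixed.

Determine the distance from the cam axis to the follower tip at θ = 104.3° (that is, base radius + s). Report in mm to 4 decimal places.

seg 1 [0°–41.8°] dwell: s stays 0.0000
seg 2 [41.8°–135°] uniform, h=20: θ=104.3° here. β=62.5, B=93.2. 20·62.5/93.2 = 13.4120 → s = 13.4120
radial distance = base radius + s = 23 + 13.4120 = 36.4120

36.4120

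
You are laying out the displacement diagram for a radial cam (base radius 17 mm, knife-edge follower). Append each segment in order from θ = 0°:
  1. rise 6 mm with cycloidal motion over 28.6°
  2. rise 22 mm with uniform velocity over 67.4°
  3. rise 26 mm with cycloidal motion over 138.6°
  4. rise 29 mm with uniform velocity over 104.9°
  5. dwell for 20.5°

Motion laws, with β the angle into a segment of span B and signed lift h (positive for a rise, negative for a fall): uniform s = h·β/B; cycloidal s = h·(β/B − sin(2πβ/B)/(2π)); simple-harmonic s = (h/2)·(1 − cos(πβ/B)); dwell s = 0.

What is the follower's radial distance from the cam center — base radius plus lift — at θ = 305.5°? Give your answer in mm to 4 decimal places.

seg 1 [0°–28.6°] cycloidal, h=6: full span → s += 6 → s = 6.0000
seg 2 [28.6°–96°] uniform, h=22: full span → s += 22 → s = 28.0000
seg 3 [96°–234.6°] cycloidal, h=26: full span → s += 26 → s = 54.0000
seg 4 [234.6°–339.5°] uniform, h=29: θ=305.5° here. β=70.9, B=104.9. 29·70.9/104.9 = 19.6006 → s = 73.6006
radial distance = base radius + s = 17 + 73.6006 = 90.6006

90.6006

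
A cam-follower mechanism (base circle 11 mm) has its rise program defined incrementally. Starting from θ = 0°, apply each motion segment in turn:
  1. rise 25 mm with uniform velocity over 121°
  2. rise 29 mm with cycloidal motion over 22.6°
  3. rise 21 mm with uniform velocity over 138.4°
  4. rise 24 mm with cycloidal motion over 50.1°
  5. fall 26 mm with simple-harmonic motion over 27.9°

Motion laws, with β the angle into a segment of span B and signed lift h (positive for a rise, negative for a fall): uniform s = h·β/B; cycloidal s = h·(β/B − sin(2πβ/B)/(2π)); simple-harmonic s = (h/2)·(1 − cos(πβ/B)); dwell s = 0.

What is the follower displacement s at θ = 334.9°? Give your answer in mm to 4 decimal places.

seg 1 [0°–121°] uniform, h=25: full span → s += 25 → s = 25.0000
seg 2 [121°–143.6°] cycloidal, h=29: full span → s += 29 → s = 54.0000
seg 3 [143.6°–282°] uniform, h=21: full span → s += 21 → s = 75.0000
seg 4 [282°–332.1°] cycloidal, h=24: full span → s += 24 → s = 99.0000
seg 5 [332.1°–360°] simple-harmonic, h=-26: θ=334.9° here. β=2.8, B=27.9. -26/2·(1 − cos(π·0.1004)) = -0.6408 → s = 98.3592

98.3592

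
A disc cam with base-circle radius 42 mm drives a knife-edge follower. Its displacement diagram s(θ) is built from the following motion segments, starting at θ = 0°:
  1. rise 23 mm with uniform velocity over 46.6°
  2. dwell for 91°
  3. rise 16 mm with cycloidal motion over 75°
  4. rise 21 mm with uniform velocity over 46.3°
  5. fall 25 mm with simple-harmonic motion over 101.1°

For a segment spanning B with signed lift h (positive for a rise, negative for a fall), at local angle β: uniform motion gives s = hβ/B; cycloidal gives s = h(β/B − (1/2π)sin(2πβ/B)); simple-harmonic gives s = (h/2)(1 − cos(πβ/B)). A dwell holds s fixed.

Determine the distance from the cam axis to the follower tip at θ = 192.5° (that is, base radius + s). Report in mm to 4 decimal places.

seg 1 [0°–46.6°] uniform, h=23: full span → s += 23 → s = 23.0000
seg 2 [46.6°–137.6°] dwell: s stays 23.0000
seg 3 [137.6°–212.6°] cycloidal, h=16: θ=192.5° here. β=54.9, B=75. 16·(0.7320 − sin(2π·0.7320)/(2π)) = 14.2422 → s = 37.2422
radial distance = base radius + s = 42 + 37.2422 = 79.2422

79.2422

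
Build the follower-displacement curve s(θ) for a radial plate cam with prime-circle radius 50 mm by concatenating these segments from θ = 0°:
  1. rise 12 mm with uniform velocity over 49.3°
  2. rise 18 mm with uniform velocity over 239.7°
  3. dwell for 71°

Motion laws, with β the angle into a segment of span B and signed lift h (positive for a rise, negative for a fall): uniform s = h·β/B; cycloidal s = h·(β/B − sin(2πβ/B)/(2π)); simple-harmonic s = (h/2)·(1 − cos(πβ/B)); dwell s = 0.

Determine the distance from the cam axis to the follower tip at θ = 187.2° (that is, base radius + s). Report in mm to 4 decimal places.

seg 1 [0°–49.3°] uniform, h=12: full span → s += 12 → s = 12.0000
seg 2 [49.3°–289°] uniform, h=18: θ=187.2° here. β=137.9, B=239.7. 18·137.9/239.7 = 10.3554 → s = 22.3554
radial distance = base radius + s = 50 + 22.3554 = 72.3554

72.3554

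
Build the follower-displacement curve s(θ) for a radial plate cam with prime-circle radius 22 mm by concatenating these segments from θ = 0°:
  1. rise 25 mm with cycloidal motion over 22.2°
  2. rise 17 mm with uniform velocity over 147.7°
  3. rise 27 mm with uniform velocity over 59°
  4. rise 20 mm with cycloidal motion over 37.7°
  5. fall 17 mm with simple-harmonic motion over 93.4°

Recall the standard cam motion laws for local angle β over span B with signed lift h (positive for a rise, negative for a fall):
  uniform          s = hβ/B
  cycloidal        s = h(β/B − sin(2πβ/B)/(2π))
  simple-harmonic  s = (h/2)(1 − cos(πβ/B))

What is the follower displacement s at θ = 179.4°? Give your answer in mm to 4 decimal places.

seg 1 [0°–22.2°] cycloidal, h=25: full span → s += 25 → s = 25.0000
seg 2 [22.2°–169.9°] uniform, h=17: full span → s += 17 → s = 42.0000
seg 3 [169.9°–228.9°] uniform, h=27: θ=179.4° here. β=9.5, B=59. 27·9.5/59 = 4.3475 → s = 46.3475

46.3475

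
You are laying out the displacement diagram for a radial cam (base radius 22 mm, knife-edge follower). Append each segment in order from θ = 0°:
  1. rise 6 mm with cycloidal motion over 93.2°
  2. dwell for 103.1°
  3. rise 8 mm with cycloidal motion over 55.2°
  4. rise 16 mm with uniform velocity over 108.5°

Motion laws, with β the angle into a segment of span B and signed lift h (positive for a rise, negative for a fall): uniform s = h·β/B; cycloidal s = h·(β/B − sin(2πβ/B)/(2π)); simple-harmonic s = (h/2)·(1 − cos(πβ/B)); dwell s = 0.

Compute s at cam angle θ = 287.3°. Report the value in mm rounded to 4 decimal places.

seg 1 [0°–93.2°] cycloidal, h=6: full span → s += 6 → s = 6.0000
seg 2 [93.2°–196.3°] dwell: s stays 6.0000
seg 3 [196.3°–251.5°] cycloidal, h=8: full span → s += 8 → s = 14.0000
seg 4 [251.5°–360°] uniform, h=16: θ=287.3° here. β=35.8, B=108.5. 16·35.8/108.5 = 5.2793 → s = 19.2793

19.2793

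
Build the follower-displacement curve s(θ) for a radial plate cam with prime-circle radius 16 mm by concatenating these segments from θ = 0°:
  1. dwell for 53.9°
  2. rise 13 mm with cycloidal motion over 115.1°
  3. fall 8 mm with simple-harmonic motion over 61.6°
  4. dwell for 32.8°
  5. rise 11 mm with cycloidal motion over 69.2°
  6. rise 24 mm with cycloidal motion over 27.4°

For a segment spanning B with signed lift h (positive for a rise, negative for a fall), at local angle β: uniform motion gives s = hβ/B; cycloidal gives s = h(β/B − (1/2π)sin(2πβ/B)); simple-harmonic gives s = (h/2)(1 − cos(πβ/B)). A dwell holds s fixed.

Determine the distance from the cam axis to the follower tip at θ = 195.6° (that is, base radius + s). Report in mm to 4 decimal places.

seg 1 [0°–53.9°] dwell: s stays 0.0000
seg 2 [53.9°–169°] cycloidal, h=13: full span → s += 13 → s = 13.0000
seg 3 [169°–230.6°] simple-harmonic, h=-8: θ=195.6° here. β=26.6, B=61.6. -8/2·(1 − cos(π·0.4318)) = -3.1497 → s = 9.8503
radial distance = base radius + s = 16 + 9.8503 = 25.8503

25.8503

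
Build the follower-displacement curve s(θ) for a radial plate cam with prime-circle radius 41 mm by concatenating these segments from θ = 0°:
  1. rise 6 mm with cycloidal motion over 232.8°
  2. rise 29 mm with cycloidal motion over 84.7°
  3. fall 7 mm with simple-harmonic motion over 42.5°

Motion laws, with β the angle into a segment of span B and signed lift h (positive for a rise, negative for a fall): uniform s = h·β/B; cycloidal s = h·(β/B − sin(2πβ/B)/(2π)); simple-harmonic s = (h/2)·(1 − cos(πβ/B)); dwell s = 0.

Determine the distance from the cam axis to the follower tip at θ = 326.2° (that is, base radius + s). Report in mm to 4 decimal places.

seg 1 [0°–232.8°] cycloidal, h=6: full span → s += 6 → s = 6.0000
seg 2 [232.8°–317.5°] cycloidal, h=29: full span → s += 29 → s = 35.0000
seg 3 [317.5°–360°] simple-harmonic, h=-7: θ=326.2° here. β=8.7, B=42.5. -7/2·(1 − cos(π·0.2047)) = -0.6992 → s = 34.3008
radial distance = base radius + s = 41 + 34.3008 = 75.3008

75.3008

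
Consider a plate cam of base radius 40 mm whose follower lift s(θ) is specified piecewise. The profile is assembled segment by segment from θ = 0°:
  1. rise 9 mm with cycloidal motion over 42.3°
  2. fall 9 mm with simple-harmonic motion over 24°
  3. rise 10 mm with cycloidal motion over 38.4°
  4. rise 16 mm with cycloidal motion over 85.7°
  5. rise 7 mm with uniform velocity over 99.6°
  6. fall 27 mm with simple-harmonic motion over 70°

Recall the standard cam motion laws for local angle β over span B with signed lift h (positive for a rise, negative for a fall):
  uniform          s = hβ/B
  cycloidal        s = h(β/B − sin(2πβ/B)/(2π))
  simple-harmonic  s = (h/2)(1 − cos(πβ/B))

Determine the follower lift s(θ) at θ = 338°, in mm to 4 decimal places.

seg 1 [0°–42.3°] cycloidal, h=9: full span → s += 9 → s = 9.0000
seg 2 [42.3°–66.3°] simple-harmonic, h=-9: full span → s += -9 → s = 0.0000
seg 3 [66.3°–104.7°] cycloidal, h=10: full span → s += 10 → s = 10.0000
seg 4 [104.7°–190.4°] cycloidal, h=16: full span → s += 16 → s = 26.0000
seg 5 [190.4°–290°] uniform, h=7: full span → s += 7 → s = 33.0000
seg 6 [290°–360°] simple-harmonic, h=-27: θ=338° here. β=48, B=70. -27/2·(1 − cos(π·0.6857)) = -20.9371 → s = 12.0629

12.0629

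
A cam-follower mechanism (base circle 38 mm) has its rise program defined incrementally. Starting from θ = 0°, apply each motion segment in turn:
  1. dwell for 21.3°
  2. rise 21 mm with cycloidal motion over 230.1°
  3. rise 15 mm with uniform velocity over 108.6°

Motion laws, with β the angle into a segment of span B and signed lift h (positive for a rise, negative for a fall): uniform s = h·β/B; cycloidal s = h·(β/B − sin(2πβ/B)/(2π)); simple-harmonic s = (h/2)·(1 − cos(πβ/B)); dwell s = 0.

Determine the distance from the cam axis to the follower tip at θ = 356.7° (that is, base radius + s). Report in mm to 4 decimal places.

seg 1 [0°–21.3°] dwell: s stays 0.0000
seg 2 [21.3°–251.4°] cycloidal, h=21: full span → s += 21 → s = 21.0000
seg 3 [251.4°–360°] uniform, h=15: θ=356.7° here. β=105.3, B=108.6. 15·105.3/108.6 = 14.5442 → s = 35.5442
radial distance = base radius + s = 38 + 35.5442 = 73.5442

73.5442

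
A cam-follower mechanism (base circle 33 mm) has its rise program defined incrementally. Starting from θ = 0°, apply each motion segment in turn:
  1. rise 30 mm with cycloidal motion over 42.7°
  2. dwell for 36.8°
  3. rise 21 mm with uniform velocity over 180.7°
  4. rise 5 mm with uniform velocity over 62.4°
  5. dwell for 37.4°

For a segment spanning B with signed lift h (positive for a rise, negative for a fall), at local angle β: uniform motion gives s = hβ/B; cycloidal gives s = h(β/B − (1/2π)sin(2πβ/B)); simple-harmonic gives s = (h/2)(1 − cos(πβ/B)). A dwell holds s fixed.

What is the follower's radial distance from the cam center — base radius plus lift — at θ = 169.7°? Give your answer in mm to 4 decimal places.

seg 1 [0°–42.7°] cycloidal, h=30: full span → s += 30 → s = 30.0000
seg 2 [42.7°–79.5°] dwell: s stays 30.0000
seg 3 [79.5°–260.2°] uniform, h=21: θ=169.7° here. β=90.2, B=180.7. 21·90.2/180.7 = 10.4826 → s = 40.4826
radial distance = base radius + s = 33 + 40.4826 = 73.4826

73.4826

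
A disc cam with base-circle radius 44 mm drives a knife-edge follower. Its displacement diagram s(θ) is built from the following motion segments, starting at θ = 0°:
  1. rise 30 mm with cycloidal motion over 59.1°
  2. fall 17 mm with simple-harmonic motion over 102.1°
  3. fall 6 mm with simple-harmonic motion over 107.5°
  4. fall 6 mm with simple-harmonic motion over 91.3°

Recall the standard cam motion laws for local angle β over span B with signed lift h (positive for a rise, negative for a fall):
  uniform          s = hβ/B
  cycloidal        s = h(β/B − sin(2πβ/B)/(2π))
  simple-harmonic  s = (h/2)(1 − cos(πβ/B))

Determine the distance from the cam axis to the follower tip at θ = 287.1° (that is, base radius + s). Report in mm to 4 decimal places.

seg 1 [0°–59.1°] cycloidal, h=30: full span → s += 30 → s = 30.0000
seg 2 [59.1°–161.2°] simple-harmonic, h=-17: full span → s += -17 → s = 13.0000
seg 3 [161.2°–268.7°] simple-harmonic, h=-6: full span → s += -6 → s = 7.0000
seg 4 [268.7°–360°] simple-harmonic, h=-6: θ=287.1° here. β=18.4, B=91.3. -6/2·(1 − cos(π·0.2015)) = -0.5815 → s = 6.4185
radial distance = base radius + s = 44 + 6.4185 = 50.4185

50.4185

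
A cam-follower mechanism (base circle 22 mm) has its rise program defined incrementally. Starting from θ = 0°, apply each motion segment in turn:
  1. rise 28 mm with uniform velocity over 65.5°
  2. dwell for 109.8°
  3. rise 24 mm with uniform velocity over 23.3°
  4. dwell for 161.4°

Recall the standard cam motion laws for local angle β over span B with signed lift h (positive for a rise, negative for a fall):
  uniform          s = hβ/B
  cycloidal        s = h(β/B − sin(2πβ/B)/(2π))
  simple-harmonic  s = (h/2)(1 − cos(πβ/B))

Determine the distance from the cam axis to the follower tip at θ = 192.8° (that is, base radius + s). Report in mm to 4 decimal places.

seg 1 [0°–65.5°] uniform, h=28: full span → s += 28 → s = 28.0000
seg 2 [65.5°–175.3°] dwell: s stays 28.0000
seg 3 [175.3°–198.6°] uniform, h=24: θ=192.8° here. β=17.5, B=23.3. 24·17.5/23.3 = 18.0258 → s = 46.0258
radial distance = base radius + s = 22 + 46.0258 = 68.0258

68.0258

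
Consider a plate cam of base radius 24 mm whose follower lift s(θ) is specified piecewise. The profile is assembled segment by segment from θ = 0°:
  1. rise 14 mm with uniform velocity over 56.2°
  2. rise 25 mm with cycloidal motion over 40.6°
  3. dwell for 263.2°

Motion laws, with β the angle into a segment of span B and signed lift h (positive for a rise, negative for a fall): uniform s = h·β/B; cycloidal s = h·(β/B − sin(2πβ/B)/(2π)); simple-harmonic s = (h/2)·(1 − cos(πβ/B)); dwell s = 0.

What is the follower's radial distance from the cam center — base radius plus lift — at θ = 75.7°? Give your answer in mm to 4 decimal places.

seg 1 [0°–56.2°] uniform, h=14: full span → s += 14 → s = 14.0000
seg 2 [56.2°–96.8°] cycloidal, h=25: θ=75.7° here. β=19.5, B=40.6. 25·(0.4803 − sin(2π·0.4803)/(2π)) = 11.5160 → s = 25.5160
radial distance = base radius + s = 24 + 25.5160 = 49.5160

49.5160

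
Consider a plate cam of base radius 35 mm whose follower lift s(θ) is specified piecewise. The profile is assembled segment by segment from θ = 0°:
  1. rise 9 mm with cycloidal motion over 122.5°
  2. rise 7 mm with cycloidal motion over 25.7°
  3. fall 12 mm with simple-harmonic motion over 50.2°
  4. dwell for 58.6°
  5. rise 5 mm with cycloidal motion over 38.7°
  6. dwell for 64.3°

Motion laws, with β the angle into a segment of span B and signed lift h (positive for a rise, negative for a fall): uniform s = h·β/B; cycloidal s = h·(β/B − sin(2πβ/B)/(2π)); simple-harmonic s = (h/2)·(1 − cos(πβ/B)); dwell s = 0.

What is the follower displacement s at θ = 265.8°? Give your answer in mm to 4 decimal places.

seg 1 [0°–122.5°] cycloidal, h=9: full span → s += 9 → s = 9.0000
seg 2 [122.5°–148.2°] cycloidal, h=7: full span → s += 7 → s = 16.0000
seg 3 [148.2°–198.4°] simple-harmonic, h=-12: full span → s += -12 → s = 4.0000
seg 4 [198.4°–257°] dwell: s stays 4.0000
seg 5 [257°–295.7°] cycloidal, h=5: θ=265.8° here. β=8.8, B=38.7. 5·(0.2274 − sin(2π·0.2274)/(2π)) = 0.3492 → s = 4.3492

4.3492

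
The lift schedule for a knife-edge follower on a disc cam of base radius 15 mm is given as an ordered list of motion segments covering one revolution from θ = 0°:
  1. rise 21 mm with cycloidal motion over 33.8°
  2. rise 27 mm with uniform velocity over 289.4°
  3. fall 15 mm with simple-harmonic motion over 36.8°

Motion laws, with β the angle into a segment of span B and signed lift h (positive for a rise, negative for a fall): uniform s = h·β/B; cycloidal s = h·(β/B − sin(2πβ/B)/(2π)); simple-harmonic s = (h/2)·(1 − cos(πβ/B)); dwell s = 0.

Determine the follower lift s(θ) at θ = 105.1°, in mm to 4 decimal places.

seg 1 [0°–33.8°] cycloidal, h=21: full span → s += 21 → s = 21.0000
seg 2 [33.8°–323.2°] uniform, h=27: θ=105.1° here. β=71.3, B=289.4. 27·71.3/289.4 = 6.6520 → s = 27.6520

27.6520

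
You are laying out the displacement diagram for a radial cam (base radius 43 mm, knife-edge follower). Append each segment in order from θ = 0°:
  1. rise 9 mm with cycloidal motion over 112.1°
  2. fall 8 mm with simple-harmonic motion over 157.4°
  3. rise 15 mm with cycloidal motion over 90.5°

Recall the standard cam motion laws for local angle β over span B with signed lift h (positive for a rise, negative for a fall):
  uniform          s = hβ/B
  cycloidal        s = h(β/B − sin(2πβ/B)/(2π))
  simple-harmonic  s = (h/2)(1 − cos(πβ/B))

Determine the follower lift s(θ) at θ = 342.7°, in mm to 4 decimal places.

seg 1 [0°–112.1°] cycloidal, h=9: full span → s += 9 → s = 9.0000
seg 2 [112.1°–269.5°] simple-harmonic, h=-8: full span → s += -8 → s = 1.0000
seg 3 [269.5°–360°] cycloidal, h=15: θ=342.7° here. β=73.2, B=90.5. 15·(0.8088 − sin(2π·0.8088)/(2π)) = 14.3586 → s = 15.3586

15.3586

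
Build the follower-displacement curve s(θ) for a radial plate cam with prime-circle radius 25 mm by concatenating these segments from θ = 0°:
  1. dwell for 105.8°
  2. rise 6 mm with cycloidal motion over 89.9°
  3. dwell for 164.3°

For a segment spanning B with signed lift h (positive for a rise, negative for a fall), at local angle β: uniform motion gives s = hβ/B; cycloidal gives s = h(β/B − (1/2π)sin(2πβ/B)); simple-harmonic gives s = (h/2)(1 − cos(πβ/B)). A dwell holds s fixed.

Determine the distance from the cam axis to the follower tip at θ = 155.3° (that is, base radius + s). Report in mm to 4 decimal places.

seg 1 [0°–105.8°] dwell: s stays 0.0000
seg 2 [105.8°–195.7°] cycloidal, h=6: θ=155.3° here. β=49.5, B=89.9. 6·(0.5506 − sin(2π·0.5506)/(2π)) = 3.6022 → s = 3.6022
radial distance = base radius + s = 25 + 3.6022 = 28.6022

28.6022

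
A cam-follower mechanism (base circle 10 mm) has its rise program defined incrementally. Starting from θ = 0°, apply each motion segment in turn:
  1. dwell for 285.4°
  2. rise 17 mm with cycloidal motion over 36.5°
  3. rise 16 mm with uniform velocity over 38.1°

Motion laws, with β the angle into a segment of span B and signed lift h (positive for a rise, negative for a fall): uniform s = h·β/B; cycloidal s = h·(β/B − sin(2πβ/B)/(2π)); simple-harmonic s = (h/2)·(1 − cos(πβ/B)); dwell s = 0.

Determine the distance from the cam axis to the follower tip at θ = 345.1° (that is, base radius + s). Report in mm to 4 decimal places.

seg 1 [0°–285.4°] dwell: s stays 0.0000
seg 2 [285.4°–321.9°] cycloidal, h=17: full span → s += 17 → s = 17.0000
seg 3 [321.9°–360°] uniform, h=16: θ=345.1° here. β=23.2, B=38.1. 16·23.2/38.1 = 9.7428 → s = 26.7428
radial distance = base radius + s = 10 + 26.7428 = 36.7428

36.7428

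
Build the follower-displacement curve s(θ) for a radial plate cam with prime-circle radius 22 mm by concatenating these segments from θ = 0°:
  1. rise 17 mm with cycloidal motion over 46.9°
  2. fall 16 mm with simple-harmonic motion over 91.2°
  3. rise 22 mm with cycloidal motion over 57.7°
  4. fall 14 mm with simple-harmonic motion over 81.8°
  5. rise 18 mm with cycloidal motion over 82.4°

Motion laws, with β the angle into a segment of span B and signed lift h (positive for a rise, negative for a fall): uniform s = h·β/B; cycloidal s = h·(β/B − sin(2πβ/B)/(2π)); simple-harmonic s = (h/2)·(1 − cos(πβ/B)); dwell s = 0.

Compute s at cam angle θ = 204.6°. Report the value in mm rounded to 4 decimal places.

seg 1 [0°–46.9°] cycloidal, h=17: full span → s += 17 → s = 17.0000
seg 2 [46.9°–138.1°] simple-harmonic, h=-16: full span → s += -16 → s = 1.0000
seg 3 [138.1°–195.8°] cycloidal, h=22: full span → s += 22 → s = 23.0000
seg 4 [195.8°–277.6°] simple-harmonic, h=-14: θ=204.6° here. β=8.8, B=81.8. -14/2·(1 − cos(π·0.1076)) = -0.3960 → s = 22.6040

22.6040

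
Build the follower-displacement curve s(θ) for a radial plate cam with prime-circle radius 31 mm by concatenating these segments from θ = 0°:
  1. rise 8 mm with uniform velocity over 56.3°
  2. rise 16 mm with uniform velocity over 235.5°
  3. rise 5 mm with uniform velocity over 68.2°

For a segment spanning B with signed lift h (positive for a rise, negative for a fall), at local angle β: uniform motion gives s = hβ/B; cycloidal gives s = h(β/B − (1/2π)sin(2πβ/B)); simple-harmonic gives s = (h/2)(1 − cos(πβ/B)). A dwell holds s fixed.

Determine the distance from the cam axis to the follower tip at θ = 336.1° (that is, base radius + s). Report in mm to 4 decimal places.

seg 1 [0°–56.3°] uniform, h=8: full span → s += 8 → s = 8.0000
seg 2 [56.3°–291.8°] uniform, h=16: full span → s += 16 → s = 24.0000
seg 3 [291.8°–360°] uniform, h=5: θ=336.1° here. β=44.3, B=68.2. 5·44.3/68.2 = 3.2478 → s = 27.2478
radial distance = base radius + s = 31 + 27.2478 = 58.2478

58.2478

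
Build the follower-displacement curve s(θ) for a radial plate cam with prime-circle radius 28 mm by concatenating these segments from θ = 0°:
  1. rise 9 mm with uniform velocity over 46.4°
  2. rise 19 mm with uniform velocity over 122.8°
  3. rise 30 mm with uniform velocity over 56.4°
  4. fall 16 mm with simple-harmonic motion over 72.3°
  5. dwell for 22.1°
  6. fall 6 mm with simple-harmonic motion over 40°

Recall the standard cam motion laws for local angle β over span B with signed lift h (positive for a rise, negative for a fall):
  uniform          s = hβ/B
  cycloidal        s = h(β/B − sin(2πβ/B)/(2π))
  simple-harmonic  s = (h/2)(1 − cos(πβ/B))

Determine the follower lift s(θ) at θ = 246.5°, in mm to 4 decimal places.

seg 1 [0°–46.4°] uniform, h=9: full span → s += 9 → s = 9.0000
seg 2 [46.4°–169.2°] uniform, h=19: full span → s += 19 → s = 28.0000
seg 3 [169.2°–225.6°] uniform, h=30: full span → s += 30 → s = 58.0000
seg 4 [225.6°–297.9°] simple-harmonic, h=-16: θ=246.5° here. β=20.9, B=72.3. -16/2·(1 − cos(π·0.2891)) = -3.0784 → s = 54.9216

54.9216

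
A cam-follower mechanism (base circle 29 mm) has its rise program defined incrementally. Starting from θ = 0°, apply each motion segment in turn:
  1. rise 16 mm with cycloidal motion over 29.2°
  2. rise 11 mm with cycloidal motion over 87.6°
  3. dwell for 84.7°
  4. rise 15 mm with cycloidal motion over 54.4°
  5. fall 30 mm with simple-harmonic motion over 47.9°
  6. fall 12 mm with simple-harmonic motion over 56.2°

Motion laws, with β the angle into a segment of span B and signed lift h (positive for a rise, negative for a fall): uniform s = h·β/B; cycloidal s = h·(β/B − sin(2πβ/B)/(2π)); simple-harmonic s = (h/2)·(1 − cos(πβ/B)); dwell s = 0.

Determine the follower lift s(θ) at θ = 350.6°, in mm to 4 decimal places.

seg 1 [0°–29.2°] cycloidal, h=16: full span → s += 16 → s = 16.0000
seg 2 [29.2°–116.8°] cycloidal, h=11: full span → s += 11 → s = 27.0000
seg 3 [116.8°–201.5°] dwell: s stays 27.0000
seg 4 [201.5°–255.9°] cycloidal, h=15: full span → s += 15 → s = 42.0000
seg 5 [255.9°–303.8°] simple-harmonic, h=-30: full span → s += -30 → s = 12.0000
seg 6 [303.8°–360°] simple-harmonic, h=-12: θ=350.6° here. β=46.8, B=56.2. -12/2·(1 − cos(π·0.8327)) = -11.1906 → s = 0.8094

0.8094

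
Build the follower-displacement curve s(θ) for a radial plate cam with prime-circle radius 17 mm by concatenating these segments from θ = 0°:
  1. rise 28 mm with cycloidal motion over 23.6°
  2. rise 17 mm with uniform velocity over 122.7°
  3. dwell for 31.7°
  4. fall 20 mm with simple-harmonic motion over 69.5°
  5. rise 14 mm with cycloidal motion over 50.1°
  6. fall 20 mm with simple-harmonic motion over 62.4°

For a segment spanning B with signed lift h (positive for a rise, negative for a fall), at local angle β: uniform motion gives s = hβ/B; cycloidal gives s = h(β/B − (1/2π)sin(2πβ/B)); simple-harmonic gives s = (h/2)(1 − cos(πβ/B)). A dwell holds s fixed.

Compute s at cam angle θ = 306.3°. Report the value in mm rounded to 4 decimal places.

seg 1 [0°–23.6°] cycloidal, h=28: full span → s += 28 → s = 28.0000
seg 2 [23.6°–146.3°] uniform, h=17: full span → s += 17 → s = 45.0000
seg 3 [146.3°–178°] dwell: s stays 45.0000
seg 4 [178°–247.5°] simple-harmonic, h=-20: full span → s += -20 → s = 25.0000
seg 5 [247.5°–297.6°] cycloidal, h=14: full span → s += 14 → s = 39.0000
seg 6 [297.6°–360°] simple-harmonic, h=-20: θ=306.3° here. β=8.7, B=62.4. -20/2·(1 − cos(π·0.1394)) = -0.9440 → s = 38.0560

38.0560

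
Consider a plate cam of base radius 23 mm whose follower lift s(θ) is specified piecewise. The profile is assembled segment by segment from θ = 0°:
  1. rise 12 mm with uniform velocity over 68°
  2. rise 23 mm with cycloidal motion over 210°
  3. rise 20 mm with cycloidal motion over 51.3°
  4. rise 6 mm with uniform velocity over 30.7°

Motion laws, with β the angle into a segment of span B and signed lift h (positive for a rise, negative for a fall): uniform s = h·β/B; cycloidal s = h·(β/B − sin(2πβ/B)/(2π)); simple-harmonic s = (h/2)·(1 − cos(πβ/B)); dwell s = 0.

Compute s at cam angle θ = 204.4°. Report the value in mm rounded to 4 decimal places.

seg 1 [0°–68°] uniform, h=12: full span → s += 12 → s = 12.0000
seg 2 [68°–278°] cycloidal, h=23: θ=204.4° here. β=136.4, B=210. 23·(0.6495 − sin(2π·0.6495)/(2π)) = 17.8941 → s = 29.8941

29.8941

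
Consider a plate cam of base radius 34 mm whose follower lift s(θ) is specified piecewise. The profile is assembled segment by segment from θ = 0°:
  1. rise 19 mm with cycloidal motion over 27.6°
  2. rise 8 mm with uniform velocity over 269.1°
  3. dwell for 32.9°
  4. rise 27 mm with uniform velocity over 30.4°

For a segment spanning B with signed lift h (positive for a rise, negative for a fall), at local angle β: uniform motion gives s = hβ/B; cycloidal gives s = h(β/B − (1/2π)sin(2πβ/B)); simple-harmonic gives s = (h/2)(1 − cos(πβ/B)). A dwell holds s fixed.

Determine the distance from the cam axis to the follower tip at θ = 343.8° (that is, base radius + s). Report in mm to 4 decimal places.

seg 1 [0°–27.6°] cycloidal, h=19: full span → s += 19 → s = 19.0000
seg 2 [27.6°–296.7°] uniform, h=8: full span → s += 8 → s = 27.0000
seg 3 [296.7°–329.6°] dwell: s stays 27.0000
seg 4 [329.6°–360°] uniform, h=27: θ=343.8° here. β=14.2, B=30.4. 27·14.2/30.4 = 12.6118 → s = 39.6118
radial distance = base radius + s = 34 + 39.6118 = 73.6118

73.6118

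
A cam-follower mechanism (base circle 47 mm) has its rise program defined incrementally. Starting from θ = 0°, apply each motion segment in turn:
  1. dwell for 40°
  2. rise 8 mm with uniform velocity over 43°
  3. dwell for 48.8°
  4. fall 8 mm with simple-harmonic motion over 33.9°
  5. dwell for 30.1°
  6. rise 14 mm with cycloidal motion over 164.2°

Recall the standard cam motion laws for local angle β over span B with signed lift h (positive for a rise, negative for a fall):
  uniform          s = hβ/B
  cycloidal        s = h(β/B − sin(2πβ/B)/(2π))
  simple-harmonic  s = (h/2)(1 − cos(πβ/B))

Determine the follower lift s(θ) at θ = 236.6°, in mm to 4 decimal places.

seg 1 [0°–40°] dwell: s stays 0.0000
seg 2 [40°–83°] uniform, h=8: full span → s += 8 → s = 8.0000
seg 3 [83°–131.8°] dwell: s stays 8.0000
seg 4 [131.8°–165.7°] simple-harmonic, h=-8: full span → s += -8 → s = 0.0000
seg 5 [165.7°–195.8°] dwell: s stays 0.0000
seg 6 [195.8°–360°] cycloidal, h=14: θ=236.6° here. β=40.8, B=164.2. 14·(0.2485 − sin(2π·0.2485)/(2π)) = 1.2506 → s = 1.2506

1.2506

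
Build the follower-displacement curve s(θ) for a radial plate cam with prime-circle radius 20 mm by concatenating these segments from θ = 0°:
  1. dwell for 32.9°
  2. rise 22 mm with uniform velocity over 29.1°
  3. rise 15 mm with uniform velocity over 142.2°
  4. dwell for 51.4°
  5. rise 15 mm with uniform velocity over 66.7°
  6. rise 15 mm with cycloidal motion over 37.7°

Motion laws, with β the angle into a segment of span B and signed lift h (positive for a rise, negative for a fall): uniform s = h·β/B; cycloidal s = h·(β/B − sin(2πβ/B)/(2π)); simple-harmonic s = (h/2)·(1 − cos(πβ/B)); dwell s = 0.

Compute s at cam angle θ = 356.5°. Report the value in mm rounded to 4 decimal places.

seg 1 [0°–32.9°] dwell: s stays 0.0000
seg 2 [32.9°–62°] uniform, h=22: full span → s += 22 → s = 22.0000
seg 3 [62°–204.2°] uniform, h=15: full span → s += 15 → s = 37.0000
seg 4 [204.2°–255.6°] dwell: s stays 37.0000
seg 5 [255.6°–322.3°] uniform, h=15: full span → s += 15 → s = 52.0000
seg 6 [322.3°–360°] cycloidal, h=15: θ=356.5° here. β=34.2, B=37.7. 15·(0.9072 − sin(2π·0.9072)/(2π)) = 14.9224 → s = 66.9224

66.9224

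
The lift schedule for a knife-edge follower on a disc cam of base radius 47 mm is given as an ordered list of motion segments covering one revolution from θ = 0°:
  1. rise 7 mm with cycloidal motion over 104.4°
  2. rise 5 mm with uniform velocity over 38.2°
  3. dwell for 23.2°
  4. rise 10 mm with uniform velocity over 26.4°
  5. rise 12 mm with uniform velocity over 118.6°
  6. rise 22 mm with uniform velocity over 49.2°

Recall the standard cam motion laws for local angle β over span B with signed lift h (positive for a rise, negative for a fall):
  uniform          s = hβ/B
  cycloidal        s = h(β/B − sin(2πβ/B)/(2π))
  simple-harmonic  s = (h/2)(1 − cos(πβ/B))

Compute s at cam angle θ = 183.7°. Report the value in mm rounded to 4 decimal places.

seg 1 [0°–104.4°] cycloidal, h=7: full span → s += 7 → s = 7.0000
seg 2 [104.4°–142.6°] uniform, h=5: full span → s += 5 → s = 12.0000
seg 3 [142.6°–165.8°] dwell: s stays 12.0000
seg 4 [165.8°–192.2°] uniform, h=10: θ=183.7° here. β=17.9, B=26.4. 10·17.9/26.4 = 6.7803 → s = 18.7803

18.7803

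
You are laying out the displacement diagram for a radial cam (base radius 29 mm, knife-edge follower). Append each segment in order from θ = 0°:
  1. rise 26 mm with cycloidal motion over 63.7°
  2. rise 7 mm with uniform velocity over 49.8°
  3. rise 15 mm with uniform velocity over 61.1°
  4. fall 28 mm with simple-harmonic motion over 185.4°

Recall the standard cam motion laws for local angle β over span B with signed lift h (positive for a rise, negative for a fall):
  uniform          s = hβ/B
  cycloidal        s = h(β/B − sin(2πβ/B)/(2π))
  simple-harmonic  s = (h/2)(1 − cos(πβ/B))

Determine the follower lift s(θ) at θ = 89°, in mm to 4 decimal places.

seg 1 [0°–63.7°] cycloidal, h=26: full span → s += 26 → s = 26.0000
seg 2 [63.7°–113.5°] uniform, h=7: θ=89° here. β=25.3, B=49.8. 7·25.3/49.8 = 3.5562 → s = 29.5562

29.5562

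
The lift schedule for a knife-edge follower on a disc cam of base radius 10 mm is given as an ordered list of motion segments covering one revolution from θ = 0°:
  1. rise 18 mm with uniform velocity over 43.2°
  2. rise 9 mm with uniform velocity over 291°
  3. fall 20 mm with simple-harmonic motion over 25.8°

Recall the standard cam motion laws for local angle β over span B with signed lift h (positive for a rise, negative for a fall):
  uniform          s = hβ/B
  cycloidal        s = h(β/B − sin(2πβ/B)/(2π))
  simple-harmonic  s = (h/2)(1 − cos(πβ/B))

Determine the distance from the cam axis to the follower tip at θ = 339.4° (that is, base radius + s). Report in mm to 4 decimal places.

seg 1 [0°–43.2°] uniform, h=18: full span → s += 18 → s = 18.0000
seg 2 [43.2°–334.2°] uniform, h=9: full span → s += 9 → s = 27.0000
seg 3 [334.2°–360°] simple-harmonic, h=-20: θ=339.4° here. β=5.2, B=25.8. -20/2·(1 − cos(π·0.2016)) = -1.9386 → s = 25.0614
radial distance = base radius + s = 10 + 25.0614 = 35.0614

35.0614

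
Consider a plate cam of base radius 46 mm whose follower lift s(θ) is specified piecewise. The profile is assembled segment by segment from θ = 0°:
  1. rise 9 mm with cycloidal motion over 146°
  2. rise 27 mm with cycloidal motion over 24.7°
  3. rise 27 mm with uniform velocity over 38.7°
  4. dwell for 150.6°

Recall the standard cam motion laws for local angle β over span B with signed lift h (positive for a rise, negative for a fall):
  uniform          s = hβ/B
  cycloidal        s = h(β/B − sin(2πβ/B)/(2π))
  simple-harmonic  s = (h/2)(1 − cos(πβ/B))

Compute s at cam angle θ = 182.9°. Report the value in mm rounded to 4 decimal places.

seg 1 [0°–146°] cycloidal, h=9: full span → s += 9 → s = 9.0000
seg 2 [146°–170.7°] cycloidal, h=27: full span → s += 27 → s = 36.0000
seg 3 [170.7°–209.4°] uniform, h=27: θ=182.9° here. β=12.2, B=38.7. 27·12.2/38.7 = 8.5116 → s = 44.5116

44.5116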